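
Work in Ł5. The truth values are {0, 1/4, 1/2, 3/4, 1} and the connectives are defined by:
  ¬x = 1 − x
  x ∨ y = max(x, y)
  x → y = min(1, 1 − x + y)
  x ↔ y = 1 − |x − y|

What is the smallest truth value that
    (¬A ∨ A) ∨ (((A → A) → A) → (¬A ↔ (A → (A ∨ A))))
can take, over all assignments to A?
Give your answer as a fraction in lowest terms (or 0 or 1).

3/4

Take A = 3/4:
¬A = ¬3/4 = 1/4
¬A ∨ A = 1/4 ∨ 3/4 = 3/4
A → A = 3/4 → 3/4 = 1
(A → A) → A = 1 → 3/4 = 3/4
¬A = ¬3/4 = 1/4
A ∨ A = 3/4 ∨ 3/4 = 3/4
A → (A ∨ A) = 3/4 → 3/4 = 1
¬A ↔ (A → (A ∨ A)) = 1/4 ↔ 1 = 1/4
((A → A) → A) → (¬A ↔ (A → (A ∨ A))) = 3/4 → 1/4 = 1/2
(¬A ∨ A) ∨ (((A → A) → A) → (¬A ↔ (A → (A ∨ A)))) = 3/4 ∨ 1/2 = 3/4
No assignment yields a value below 3/4, so this is the minimum.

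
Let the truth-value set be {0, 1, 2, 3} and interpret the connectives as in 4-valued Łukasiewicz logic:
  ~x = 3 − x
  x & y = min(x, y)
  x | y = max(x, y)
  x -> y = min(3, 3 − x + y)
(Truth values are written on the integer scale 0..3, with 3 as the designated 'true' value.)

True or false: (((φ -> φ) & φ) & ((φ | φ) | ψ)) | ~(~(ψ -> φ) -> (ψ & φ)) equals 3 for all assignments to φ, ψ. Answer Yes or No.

Counterexample: take φ = 0, ψ = 0.
φ -> φ = 0 -> 0 = 3
(φ -> φ) & φ = 3 & 0 = 0
φ | φ = 0 | 0 = 0
(φ | φ) | ψ = 0 | 0 = 0
((φ -> φ) & φ) & ((φ | φ) | ψ) = 0 & 0 = 0
ψ -> φ = 0 -> 0 = 3
~(ψ -> φ) = ~3 = 0
ψ & φ = 0 & 0 = 0
~(ψ -> φ) -> (ψ & φ) = 0 -> 0 = 3
~(~(ψ -> φ) -> (ψ & φ)) = ~3 = 0
(((φ -> φ) & φ) & ((φ | φ) | ψ)) | ~(~(ψ -> φ) -> (ψ & φ)) = 0 | 0 = 0
This gives 0 ≠ 3.

No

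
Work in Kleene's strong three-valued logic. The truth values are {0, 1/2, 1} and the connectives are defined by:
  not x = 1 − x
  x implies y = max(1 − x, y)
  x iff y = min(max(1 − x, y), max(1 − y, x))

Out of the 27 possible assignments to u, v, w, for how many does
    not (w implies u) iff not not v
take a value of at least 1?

6

value 1: 6 assignments (counts)
value 1/2: 15 assignments
value 0: 6 assignments
So 6 of the 27 assignments meet the threshold.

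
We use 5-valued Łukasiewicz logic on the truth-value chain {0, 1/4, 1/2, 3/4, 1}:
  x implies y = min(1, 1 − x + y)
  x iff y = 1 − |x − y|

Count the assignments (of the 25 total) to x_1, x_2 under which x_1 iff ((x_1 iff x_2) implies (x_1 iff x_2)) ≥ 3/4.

value 1: 5 assignments (counts)
value 3/4: 5 assignments (counts)
value 1/2: 5 assignments
value 1/4: 5 assignments
value 0: 5 assignments
So 10 of the 25 assignments meet the threshold.

10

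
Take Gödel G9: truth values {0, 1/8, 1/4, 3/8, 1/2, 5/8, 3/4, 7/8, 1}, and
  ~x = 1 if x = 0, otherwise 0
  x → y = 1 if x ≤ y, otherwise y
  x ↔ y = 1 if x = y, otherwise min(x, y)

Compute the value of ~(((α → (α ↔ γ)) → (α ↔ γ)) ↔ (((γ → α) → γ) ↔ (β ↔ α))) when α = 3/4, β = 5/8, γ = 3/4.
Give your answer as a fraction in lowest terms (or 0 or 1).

α ↔ γ = 3/4 ↔ 3/4 = 1
α → (α ↔ γ) = 3/4 → 1 = 1
α ↔ γ = 3/4 ↔ 3/4 = 1
(α → (α ↔ γ)) → (α ↔ γ) = 1 → 1 = 1
γ → α = 3/4 → 3/4 = 1
(γ → α) → γ = 1 → 3/4 = 3/4
β ↔ α = 5/8 ↔ 3/4 = 5/8
((γ → α) → γ) ↔ (β ↔ α) = 3/4 ↔ 5/8 = 5/8
((α → (α ↔ γ)) → (α ↔ γ)) ↔ (((γ → α) → γ) ↔ (β ↔ α)) = 1 ↔ 5/8 = 5/8
~(((α → (α ↔ γ)) → (α ↔ γ)) ↔ (((γ → α) → γ) ↔ (β ↔ α))) = ~5/8 = 0

0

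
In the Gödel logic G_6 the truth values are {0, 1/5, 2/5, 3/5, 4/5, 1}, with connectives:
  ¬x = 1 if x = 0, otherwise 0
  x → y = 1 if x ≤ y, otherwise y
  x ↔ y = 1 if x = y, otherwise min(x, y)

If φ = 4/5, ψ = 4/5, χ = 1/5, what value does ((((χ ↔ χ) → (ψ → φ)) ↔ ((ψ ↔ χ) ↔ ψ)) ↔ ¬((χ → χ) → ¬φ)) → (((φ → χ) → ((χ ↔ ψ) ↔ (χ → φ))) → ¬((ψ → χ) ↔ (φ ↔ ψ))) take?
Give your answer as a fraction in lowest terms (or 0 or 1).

0

χ ↔ χ = 1/5 ↔ 1/5 = 1
ψ → φ = 4/5 → 4/5 = 1
(χ ↔ χ) → (ψ → φ) = 1 → 1 = 1
ψ ↔ χ = 4/5 ↔ 1/5 = 1/5
(ψ ↔ χ) ↔ ψ = 1/5 ↔ 4/5 = 1/5
((χ ↔ χ) → (ψ → φ)) ↔ ((ψ ↔ χ) ↔ ψ) = 1 ↔ 1/5 = 1/5
χ → χ = 1/5 → 1/5 = 1
¬φ = ¬4/5 = 0
(χ → χ) → ¬φ = 1 → 0 = 0
¬((χ → χ) → ¬φ) = ¬0 = 1
(((χ ↔ χ) → (ψ → φ)) ↔ ((ψ ↔ χ) ↔ ψ)) ↔ ¬((χ → χ) → ¬φ) = 1/5 ↔ 1 = 1/5
φ → χ = 4/5 → 1/5 = 1/5
χ ↔ ψ = 1/5 ↔ 4/5 = 1/5
χ → φ = 1/5 → 4/5 = 1
(χ ↔ ψ) ↔ (χ → φ) = 1/5 ↔ 1 = 1/5
(φ → χ) → ((χ ↔ ψ) ↔ (χ → φ)) = 1/5 → 1/5 = 1
ψ → χ = 4/5 → 1/5 = 1/5
φ ↔ ψ = 4/5 ↔ 4/5 = 1
(ψ → χ) ↔ (φ ↔ ψ) = 1/5 ↔ 1 = 1/5
¬((ψ → χ) ↔ (φ ↔ ψ)) = ¬1/5 = 0
((φ → χ) → ((χ ↔ ψ) ↔ (χ → φ))) → ¬((ψ → χ) ↔ (φ ↔ ψ)) = 1 → 0 = 0
((((χ ↔ χ) → (ψ → φ)) ↔ ((ψ ↔ χ) ↔ ψ)) ↔ ¬((χ → χ) → ¬φ)) → (((φ → χ) → ((χ ↔ ψ) ↔ (χ → φ))) → ¬((ψ → χ) ↔ (φ ↔ ψ))) = 1/5 → 0 = 0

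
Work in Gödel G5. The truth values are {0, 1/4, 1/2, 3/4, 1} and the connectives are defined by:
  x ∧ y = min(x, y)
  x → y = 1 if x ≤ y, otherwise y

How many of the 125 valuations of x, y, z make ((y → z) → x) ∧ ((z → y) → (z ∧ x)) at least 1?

value 1: 11 assignments (counts)
value 3/4: 15 assignments
value 1/2: 22 assignments
value 1/4: 32 assignments
value 0: 45 assignments
So 11 of the 125 assignments meet the threshold.

11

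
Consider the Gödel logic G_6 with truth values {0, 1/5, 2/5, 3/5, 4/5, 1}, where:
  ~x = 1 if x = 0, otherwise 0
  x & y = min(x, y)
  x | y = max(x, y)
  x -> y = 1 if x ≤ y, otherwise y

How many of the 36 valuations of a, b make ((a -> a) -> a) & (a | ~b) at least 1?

6

value 1: 6 assignments (counts)
value 4/5: 6 assignments
value 3/5: 6 assignments
value 2/5: 6 assignments
value 1/5: 6 assignments
value 0: 6 assignments
So 6 of the 36 assignments meet the threshold.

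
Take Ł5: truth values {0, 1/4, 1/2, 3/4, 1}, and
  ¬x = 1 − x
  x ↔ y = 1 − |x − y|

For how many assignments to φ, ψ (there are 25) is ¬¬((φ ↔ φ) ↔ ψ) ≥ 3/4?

value 1: 5 assignments (counts)
value 3/4: 5 assignments (counts)
value 1/2: 5 assignments
value 1/4: 5 assignments
value 0: 5 assignments
So 10 of the 25 assignments meet the threshold.

10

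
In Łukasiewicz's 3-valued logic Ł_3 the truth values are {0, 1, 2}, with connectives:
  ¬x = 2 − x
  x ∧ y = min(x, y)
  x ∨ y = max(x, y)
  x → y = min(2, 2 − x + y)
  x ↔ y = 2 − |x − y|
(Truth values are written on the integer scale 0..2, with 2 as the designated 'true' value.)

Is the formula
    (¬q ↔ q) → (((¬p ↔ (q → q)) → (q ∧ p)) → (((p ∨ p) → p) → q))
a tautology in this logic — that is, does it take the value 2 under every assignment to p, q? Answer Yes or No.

Counterexample: take p = 1, q = 1.
¬q = ¬1 = 1
¬q ↔ q = 1 ↔ 1 = 2
¬p = ¬1 = 1
q → q = 1 → 1 = 2
¬p ↔ (q → q) = 1 ↔ 2 = 1
q ∧ p = 1 ∧ 1 = 1
(¬p ↔ (q → q)) → (q ∧ p) = 1 → 1 = 2
p ∨ p = 1 ∨ 1 = 1
(p ∨ p) → p = 1 → 1 = 2
((p ∨ p) → p) → q = 2 → 1 = 1
((¬p ↔ (q → q)) → (q ∧ p)) → (((p ∨ p) → p) → q) = 2 → 1 = 1
(¬q ↔ q) → (((¬p ↔ (q → q)) → (q ∧ p)) → (((p ∨ p) → p) → q)) = 2 → 1 = 1
This gives 1 ≠ 2.

No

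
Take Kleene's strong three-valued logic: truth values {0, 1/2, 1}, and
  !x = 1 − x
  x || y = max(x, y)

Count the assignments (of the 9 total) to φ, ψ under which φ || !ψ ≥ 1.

5

φ = 0, ψ = 0 ↦ 1  ≥
φ = 0, ψ = 1/2 ↦ 1/2  <
φ = 0, ψ = 1 ↦ 0  <
φ = 1/2, ψ = 0 ↦ 1  ≥
φ = 1/2, ψ = 1/2 ↦ 1/2  <
φ = 1/2, ψ = 1 ↦ 1/2  <
φ = 1, ψ = 0 ↦ 1  ≥
φ = 1, ψ = 1/2 ↦ 1  ≥
φ = 1, ψ = 1 ↦ 1  ≥
So 5 of the 9 assignments meet the threshold.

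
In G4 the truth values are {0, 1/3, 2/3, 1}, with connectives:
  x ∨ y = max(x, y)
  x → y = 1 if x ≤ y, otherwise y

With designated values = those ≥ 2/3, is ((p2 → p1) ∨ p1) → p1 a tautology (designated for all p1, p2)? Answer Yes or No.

Counterexample: take p1 = 0, p2 = 0.
p2 → p1 = 0 → 0 = 1
(p2 → p1) ∨ p1 = 1 ∨ 0 = 1
((p2 → p1) ∨ p1) → p1 = 1 → 0 = 0
This gives 0, which is below 2/3.

No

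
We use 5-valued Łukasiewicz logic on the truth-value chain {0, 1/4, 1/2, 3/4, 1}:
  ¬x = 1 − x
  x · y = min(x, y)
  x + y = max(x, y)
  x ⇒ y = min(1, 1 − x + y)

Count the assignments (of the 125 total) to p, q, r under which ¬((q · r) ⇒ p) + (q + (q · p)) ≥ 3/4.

50

value 1: 25 assignments (counts)
value 3/4: 25 assignments (counts)
value 1/2: 25 assignments
value 1/4: 25 assignments
value 0: 25 assignments
So 50 of the 125 assignments meet the threshold.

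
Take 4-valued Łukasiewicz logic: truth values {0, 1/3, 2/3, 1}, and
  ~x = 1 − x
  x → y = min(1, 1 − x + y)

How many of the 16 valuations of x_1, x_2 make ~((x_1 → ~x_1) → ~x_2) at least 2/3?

5

x_1 = 0, x_2 = 0 ↦ 0  <
x_1 = 0, x_2 = 1/3 ↦ 1/3  <
x_1 = 0, x_2 = 2/3 ↦ 2/3  ≥
x_1 = 0, x_2 = 1 ↦ 1  ≥
x_1 = 1/3, x_2 = 0 ↦ 0  <
x_1 = 1/3, x_2 = 1/3 ↦ 1/3  <
x_1 = 1/3, x_2 = 2/3 ↦ 2/3  ≥
x_1 = 1/3, x_2 = 1 ↦ 1  ≥
x_1 = 2/3, x_2 = 0 ↦ 0  <
x_1 = 2/3, x_2 = 1/3 ↦ 0  <
x_1 = 2/3, x_2 = 2/3 ↦ 1/3  <
x_1 = 2/3, x_2 = 1 ↦ 2/3  ≥
x_1 = 1, x_2 = 0 ↦ 0  <
x_1 = 1, x_2 = 1/3 ↦ 0  <
x_1 = 1, x_2 = 2/3 ↦ 0  <
x_1 = 1, x_2 = 1 ↦ 0  <
So 5 of the 16 assignments meet the threshold.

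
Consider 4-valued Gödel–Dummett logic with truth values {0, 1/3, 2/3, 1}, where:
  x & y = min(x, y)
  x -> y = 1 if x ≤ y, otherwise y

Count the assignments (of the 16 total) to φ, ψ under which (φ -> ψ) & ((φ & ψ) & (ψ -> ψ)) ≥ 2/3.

4

φ = 0, ψ = 0 ↦ 0  <
φ = 0, ψ = 1/3 ↦ 0  <
φ = 0, ψ = 2/3 ↦ 0  <
φ = 0, ψ = 1 ↦ 0  <
φ = 1/3, ψ = 0 ↦ 0  <
φ = 1/3, ψ = 1/3 ↦ 1/3  <
φ = 1/3, ψ = 2/3 ↦ 1/3  <
φ = 1/3, ψ = 1 ↦ 1/3  <
φ = 2/3, ψ = 0 ↦ 0  <
φ = 2/3, ψ = 1/3 ↦ 1/3  <
φ = 2/3, ψ = 2/3 ↦ 2/3  ≥
φ = 2/3, ψ = 1 ↦ 2/3  ≥
φ = 1, ψ = 0 ↦ 0  <
φ = 1, ψ = 1/3 ↦ 1/3  <
φ = 1, ψ = 2/3 ↦ 2/3  ≥
φ = 1, ψ = 1 ↦ 1  ≥
So 4 of the 16 assignments meet the threshold.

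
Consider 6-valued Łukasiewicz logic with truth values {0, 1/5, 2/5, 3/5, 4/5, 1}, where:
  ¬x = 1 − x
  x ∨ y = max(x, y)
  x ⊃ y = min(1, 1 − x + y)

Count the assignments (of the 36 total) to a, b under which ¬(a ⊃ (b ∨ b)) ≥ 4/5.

value 1: 1 assignment (counts)
value 4/5: 2 assignments (counts)
value 3/5: 3 assignments
value 2/5: 4 assignments
value 1/5: 5 assignments
value 0: 21 assignments
So 3 of the 36 assignments meet the threshold.

3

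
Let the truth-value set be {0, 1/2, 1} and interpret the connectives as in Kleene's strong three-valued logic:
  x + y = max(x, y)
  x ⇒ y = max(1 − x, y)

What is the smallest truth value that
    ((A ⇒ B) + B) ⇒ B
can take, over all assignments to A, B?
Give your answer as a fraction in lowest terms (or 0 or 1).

Take A = 0, B = 0:
A ⇒ B = 0 ⇒ 0 = 1
(A ⇒ B) + B = 1 + 0 = 1
((A ⇒ B) + B) ⇒ B = 1 ⇒ 0 = 0
No assignment yields a value below 0, so this is the minimum.

0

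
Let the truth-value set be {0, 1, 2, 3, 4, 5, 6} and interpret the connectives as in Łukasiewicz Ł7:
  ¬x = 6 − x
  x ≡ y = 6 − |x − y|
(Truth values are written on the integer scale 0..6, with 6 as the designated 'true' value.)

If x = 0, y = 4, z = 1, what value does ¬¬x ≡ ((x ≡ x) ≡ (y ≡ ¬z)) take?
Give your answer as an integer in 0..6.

1

¬x = ¬0 = 6
¬¬x = ¬6 = 0
x ≡ x = 0 ≡ 0 = 6
¬z = ¬1 = 5
y ≡ ¬z = 4 ≡ 5 = 5
(x ≡ x) ≡ (y ≡ ¬z) = 6 ≡ 5 = 5
¬¬x ≡ ((x ≡ x) ≡ (y ≡ ¬z)) = 0 ≡ 5 = 1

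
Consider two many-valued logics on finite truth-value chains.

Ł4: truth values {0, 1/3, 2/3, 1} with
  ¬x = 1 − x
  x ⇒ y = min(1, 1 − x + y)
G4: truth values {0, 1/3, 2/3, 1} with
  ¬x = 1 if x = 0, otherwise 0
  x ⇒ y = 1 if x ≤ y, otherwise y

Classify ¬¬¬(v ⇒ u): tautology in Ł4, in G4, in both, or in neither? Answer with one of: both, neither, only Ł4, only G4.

neither

In Ł4: at u = 0, v = 0 the value is 0 — not a tautology.
In G4: at u = 0, v = 0 the value is 0 — not a tautology.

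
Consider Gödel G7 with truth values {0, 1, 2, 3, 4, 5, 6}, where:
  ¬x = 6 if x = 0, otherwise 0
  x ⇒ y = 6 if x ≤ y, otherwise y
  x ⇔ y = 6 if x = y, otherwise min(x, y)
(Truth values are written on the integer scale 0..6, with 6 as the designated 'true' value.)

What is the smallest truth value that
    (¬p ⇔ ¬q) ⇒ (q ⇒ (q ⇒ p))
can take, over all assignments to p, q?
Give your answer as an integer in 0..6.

1

Take p = 1, q = 2:
¬p = ¬1 = 0
¬q = ¬2 = 0
¬p ⇔ ¬q = 0 ⇔ 0 = 6
q ⇒ p = 2 ⇒ 1 = 1
q ⇒ (q ⇒ p) = 2 ⇒ 1 = 1
(¬p ⇔ ¬q) ⇒ (q ⇒ (q ⇒ p)) = 6 ⇒ 1 = 1
No assignment yields a value below 1, so this is the minimum.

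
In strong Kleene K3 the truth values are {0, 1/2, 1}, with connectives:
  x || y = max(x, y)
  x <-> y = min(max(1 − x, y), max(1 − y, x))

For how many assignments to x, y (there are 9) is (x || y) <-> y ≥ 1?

4

x = 0, y = 0 ↦ 1  ≥
x = 0, y = 1/2 ↦ 1/2  <
x = 0, y = 1 ↦ 1  ≥
x = 1/2, y = 0 ↦ 1/2  <
x = 1/2, y = 1/2 ↦ 1/2  <
x = 1/2, y = 1 ↦ 1  ≥
x = 1, y = 0 ↦ 0  <
x = 1, y = 1/2 ↦ 1/2  <
x = 1, y = 1 ↦ 1  ≥
So 4 of the 9 assignments meet the threshold.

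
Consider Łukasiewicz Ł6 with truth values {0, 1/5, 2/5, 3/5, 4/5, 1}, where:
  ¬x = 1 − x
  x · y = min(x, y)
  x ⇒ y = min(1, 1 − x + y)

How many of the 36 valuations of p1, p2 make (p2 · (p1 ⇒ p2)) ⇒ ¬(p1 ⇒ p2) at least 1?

value 1: 12 assignments (counts)
value 4/5: 4 assignments
value 3/5: 4 assignments
value 2/5: 5 assignments
value 1/5: 5 assignments
value 0: 6 assignments
So 12 of the 36 assignments meet the threshold.

12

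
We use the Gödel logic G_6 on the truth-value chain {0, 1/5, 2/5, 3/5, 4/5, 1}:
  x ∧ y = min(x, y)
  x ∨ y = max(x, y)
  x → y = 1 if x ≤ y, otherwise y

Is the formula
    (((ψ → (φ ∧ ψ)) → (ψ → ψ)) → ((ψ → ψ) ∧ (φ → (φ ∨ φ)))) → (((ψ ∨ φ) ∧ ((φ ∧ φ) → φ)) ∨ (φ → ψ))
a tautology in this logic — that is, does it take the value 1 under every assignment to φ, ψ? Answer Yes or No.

No

Counterexample: take φ = 1/5, ψ = 0.
φ ∧ ψ = 1/5 ∧ 0 = 0
ψ → (φ ∧ ψ) = 0 → 0 = 1
ψ → ψ = 0 → 0 = 1
(ψ → (φ ∧ ψ)) → (ψ → ψ) = 1 → 1 = 1
ψ → ψ = 0 → 0 = 1
φ ∨ φ = 1/5 ∨ 1/5 = 1/5
φ → (φ ∨ φ) = 1/5 → 1/5 = 1
(ψ → ψ) ∧ (φ → (φ ∨ φ)) = 1 ∧ 1 = 1
((ψ → (φ ∧ ψ)) → (ψ → ψ)) → ((ψ → ψ) ∧ (φ → (φ ∨ φ))) = 1 → 1 = 1
ψ ∨ φ = 0 ∨ 1/5 = 1/5
φ ∧ φ = 1/5 ∧ 1/5 = 1/5
(φ ∧ φ) → φ = 1/5 → 1/5 = 1
(ψ ∨ φ) ∧ ((φ ∧ φ) → φ) = 1/5 ∧ 1 = 1/5
φ → ψ = 1/5 → 0 = 0
((ψ ∨ φ) ∧ ((φ ∧ φ) → φ)) ∨ (φ → ψ) = 1/5 ∨ 0 = 1/5
(((ψ → (φ ∧ ψ)) → (ψ → ψ)) → ((ψ → ψ) ∧ (φ → (φ ∨ φ)))) → (((ψ ∨ φ) ∧ ((φ ∧ φ) → φ)) ∨ (φ → ψ)) = 1 → 1/5 = 1/5
This gives 1/5 ≠ 1.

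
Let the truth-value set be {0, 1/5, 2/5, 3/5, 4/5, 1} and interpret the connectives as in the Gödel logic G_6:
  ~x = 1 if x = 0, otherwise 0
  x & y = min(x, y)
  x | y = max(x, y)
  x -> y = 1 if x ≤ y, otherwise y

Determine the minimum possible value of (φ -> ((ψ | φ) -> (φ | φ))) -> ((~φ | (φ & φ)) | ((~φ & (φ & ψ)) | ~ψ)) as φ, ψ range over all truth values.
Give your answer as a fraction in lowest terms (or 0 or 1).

Take φ = 1/5, ψ = 1/5:
ψ | φ = 1/5 | 1/5 = 1/5
φ | φ = 1/5 | 1/5 = 1/5
(ψ | φ) -> (φ | φ) = 1/5 -> 1/5 = 1
φ -> ((ψ | φ) -> (φ | φ)) = 1/5 -> 1 = 1
~φ = ~1/5 = 0
φ & φ = 1/5 & 1/5 = 1/5
~φ | (φ & φ) = 0 | 1/5 = 1/5
~φ = ~1/5 = 0
φ & ψ = 1/5 & 1/5 = 1/5
~φ & (φ & ψ) = 0 & 1/5 = 0
~ψ = ~1/5 = 0
(~φ & (φ & ψ)) | ~ψ = 0 | 0 = 0
(~φ | (φ & φ)) | ((~φ & (φ & ψ)) | ~ψ) = 1/5 | 0 = 1/5
(φ -> ((ψ | φ) -> (φ | φ))) -> ((~φ | (φ & φ)) | ((~φ & (φ & ψ)) | ~ψ)) = 1 -> 1/5 = 1/5
No assignment yields a value below 1/5, so this is the minimum.

1/5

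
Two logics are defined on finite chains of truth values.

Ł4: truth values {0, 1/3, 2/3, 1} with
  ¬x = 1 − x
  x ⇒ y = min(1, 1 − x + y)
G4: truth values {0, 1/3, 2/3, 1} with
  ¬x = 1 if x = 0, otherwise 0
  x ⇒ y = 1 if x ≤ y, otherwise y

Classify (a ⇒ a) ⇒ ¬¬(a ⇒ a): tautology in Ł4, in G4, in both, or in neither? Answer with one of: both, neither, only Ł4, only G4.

both

In Ł4: every assignment gives 1 — tautology.
In G4: every assignment gives 1 — tautology.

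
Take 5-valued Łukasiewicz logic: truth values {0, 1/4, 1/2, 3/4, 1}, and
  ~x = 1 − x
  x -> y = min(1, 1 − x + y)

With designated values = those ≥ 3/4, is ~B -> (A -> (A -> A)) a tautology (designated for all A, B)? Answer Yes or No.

Yes

At A = 0, B = 3/4, for instance:
~B = ~3/4 = 1/4
A -> A = 0 -> 0 = 1
A -> (A -> A) = 0 -> 1 = 1
~B -> (A -> (A -> A)) = 1/4 -> 1 = 1
and checking the remaining 24 assignments likewise gives ≥ 3/4 in every case.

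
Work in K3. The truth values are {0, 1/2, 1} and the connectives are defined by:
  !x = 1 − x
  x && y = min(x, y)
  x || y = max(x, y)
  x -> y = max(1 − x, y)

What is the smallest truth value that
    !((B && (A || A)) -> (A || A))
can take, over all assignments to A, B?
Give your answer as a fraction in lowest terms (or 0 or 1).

Take A = 0, B = 0:
A || A = 0 || 0 = 0
B && (A || A) = 0 && 0 = 0
A || A = 0 || 0 = 0
(B && (A || A)) -> (A || A) = 0 -> 0 = 1
!((B && (A || A)) -> (A || A)) = !1 = 0
No assignment yields a value below 0, so this is the minimum.

0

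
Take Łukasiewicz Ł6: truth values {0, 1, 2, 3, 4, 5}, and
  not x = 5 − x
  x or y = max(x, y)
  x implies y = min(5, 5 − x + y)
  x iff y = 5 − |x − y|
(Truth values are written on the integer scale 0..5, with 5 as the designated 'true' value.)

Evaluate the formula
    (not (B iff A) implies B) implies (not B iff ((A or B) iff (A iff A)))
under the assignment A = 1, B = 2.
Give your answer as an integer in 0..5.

4

B iff A = 2 iff 1 = 4
not (B iff A) = not 4 = 1
not (B iff A) implies B = 1 implies 2 = 5
not B = not 2 = 3
A or B = 1 or 2 = 2
A iff A = 1 iff 1 = 5
(A or B) iff (A iff A) = 2 iff 5 = 2
not B iff ((A or B) iff (A iff A)) = 3 iff 2 = 4
(not (B iff A) implies B) implies (not B iff ((A or B) iff (A iff A))) = 5 implies 4 = 4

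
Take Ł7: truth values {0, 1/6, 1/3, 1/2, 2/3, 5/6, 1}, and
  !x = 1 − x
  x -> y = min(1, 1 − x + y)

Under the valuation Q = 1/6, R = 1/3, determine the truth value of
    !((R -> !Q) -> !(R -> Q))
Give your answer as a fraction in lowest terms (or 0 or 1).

!Q = !1/6 = 5/6
R -> !Q = 1/3 -> 5/6 = 1
R -> Q = 1/3 -> 1/6 = 5/6
!(R -> Q) = !5/6 = 1/6
(R -> !Q) -> !(R -> Q) = 1 -> 1/6 = 1/6
!((R -> !Q) -> !(R -> Q)) = !1/6 = 5/6

5/6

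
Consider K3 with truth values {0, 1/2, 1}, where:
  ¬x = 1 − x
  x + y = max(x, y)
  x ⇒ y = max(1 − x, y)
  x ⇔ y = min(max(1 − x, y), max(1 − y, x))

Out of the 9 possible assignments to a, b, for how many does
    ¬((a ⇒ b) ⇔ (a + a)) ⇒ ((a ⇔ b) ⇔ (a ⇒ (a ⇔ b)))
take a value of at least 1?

3

a = 0, b = 0 ↦ 1  ≥
a = 0, b = 1/2 ↦ 1/2  <
a = 0, b = 1 ↦ 0  <
a = 1/2, b = 0 ↦ 1/2  <
a = 1/2, b = 1/2 ↦ 1/2  <
a = 1/2, b = 1 ↦ 1/2  <
a = 1, b = 0 ↦ 1  ≥
a = 1, b = 1/2 ↦ 1/2  <
a = 1, b = 1 ↦ 1  ≥
So 3 of the 9 assignments meet the threshold.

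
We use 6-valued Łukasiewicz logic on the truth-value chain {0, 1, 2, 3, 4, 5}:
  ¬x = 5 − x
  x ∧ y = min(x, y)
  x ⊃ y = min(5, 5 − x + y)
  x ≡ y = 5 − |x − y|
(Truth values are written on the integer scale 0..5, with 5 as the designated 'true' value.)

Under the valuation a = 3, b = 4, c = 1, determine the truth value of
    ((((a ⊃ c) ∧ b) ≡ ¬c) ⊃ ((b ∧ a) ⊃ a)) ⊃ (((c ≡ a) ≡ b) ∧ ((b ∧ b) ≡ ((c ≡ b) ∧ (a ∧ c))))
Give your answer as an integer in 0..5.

a ⊃ c = 3 ⊃ 1 = 3
(a ⊃ c) ∧ b = 3 ∧ 4 = 3
¬c = ¬1 = 4
((a ⊃ c) ∧ b) ≡ ¬c = 3 ≡ 4 = 4
b ∧ a = 4 ∧ 3 = 3
(b ∧ a) ⊃ a = 3 ⊃ 3 = 5
(((a ⊃ c) ∧ b) ≡ ¬c) ⊃ ((b ∧ a) ⊃ a) = 4 ⊃ 5 = 5
c ≡ a = 1 ≡ 3 = 3
(c ≡ a) ≡ b = 3 ≡ 4 = 4
b ∧ b = 4 ∧ 4 = 4
c ≡ b = 1 ≡ 4 = 2
a ∧ c = 3 ∧ 1 = 1
(c ≡ b) ∧ (a ∧ c) = 2 ∧ 1 = 1
(b ∧ b) ≡ ((c ≡ b) ∧ (a ∧ c)) = 4 ≡ 1 = 2
((c ≡ a) ≡ b) ∧ ((b ∧ b) ≡ ((c ≡ b) ∧ (a ∧ c))) = 4 ∧ 2 = 2
((((a ⊃ c) ∧ b) ≡ ¬c) ⊃ ((b ∧ a) ⊃ a)) ⊃ (((c ≡ a) ≡ b) ∧ ((b ∧ b) ≡ ((c ≡ b) ∧ (a ∧ c)))) = 5 ⊃ 2 = 2

2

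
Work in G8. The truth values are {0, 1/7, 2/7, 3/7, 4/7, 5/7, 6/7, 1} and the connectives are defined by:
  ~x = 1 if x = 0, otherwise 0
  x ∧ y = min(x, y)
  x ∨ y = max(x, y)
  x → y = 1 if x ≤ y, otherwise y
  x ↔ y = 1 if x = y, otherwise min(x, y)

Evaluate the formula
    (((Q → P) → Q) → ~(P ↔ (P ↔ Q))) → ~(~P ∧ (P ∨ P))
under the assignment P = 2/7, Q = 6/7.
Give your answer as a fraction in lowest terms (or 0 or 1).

Q → P = 6/7 → 2/7 = 2/7
(Q → P) → Q = 2/7 → 6/7 = 1
P ↔ Q = 2/7 ↔ 6/7 = 2/7
P ↔ (P ↔ Q) = 2/7 ↔ 2/7 = 1
~(P ↔ (P ↔ Q)) = ~1 = 0
((Q → P) → Q) → ~(P ↔ (P ↔ Q)) = 1 → 0 = 0
~P = ~2/7 = 0
P ∨ P = 2/7 ∨ 2/7 = 2/7
~P ∧ (P ∨ P) = 0 ∧ 2/7 = 0
~(~P ∧ (P ∨ P)) = ~0 = 1
(((Q → P) → Q) → ~(P ↔ (P ↔ Q))) → ~(~P ∧ (P ∨ P)) = 0 → 1 = 1

1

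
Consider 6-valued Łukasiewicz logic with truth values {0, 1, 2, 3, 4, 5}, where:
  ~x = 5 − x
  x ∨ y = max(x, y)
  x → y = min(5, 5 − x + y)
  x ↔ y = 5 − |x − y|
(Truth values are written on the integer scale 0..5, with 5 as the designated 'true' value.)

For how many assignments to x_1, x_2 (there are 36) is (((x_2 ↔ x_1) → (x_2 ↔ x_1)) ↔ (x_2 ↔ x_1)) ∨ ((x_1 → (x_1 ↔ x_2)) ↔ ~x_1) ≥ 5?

value 5: 12 assignments (counts)
value 4: 14 assignments
value 3: 10 assignments
So 12 of the 36 assignments meet the threshold.

12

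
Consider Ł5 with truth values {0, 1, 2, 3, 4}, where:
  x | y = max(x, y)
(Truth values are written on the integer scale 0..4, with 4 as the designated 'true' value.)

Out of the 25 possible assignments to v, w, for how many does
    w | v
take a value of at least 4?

9

value 4: 9 assignments (counts)
value 3: 7 assignments
value 2: 5 assignments
value 1: 3 assignments
value 0: 1 assignment
So 9 of the 25 assignments meet the threshold.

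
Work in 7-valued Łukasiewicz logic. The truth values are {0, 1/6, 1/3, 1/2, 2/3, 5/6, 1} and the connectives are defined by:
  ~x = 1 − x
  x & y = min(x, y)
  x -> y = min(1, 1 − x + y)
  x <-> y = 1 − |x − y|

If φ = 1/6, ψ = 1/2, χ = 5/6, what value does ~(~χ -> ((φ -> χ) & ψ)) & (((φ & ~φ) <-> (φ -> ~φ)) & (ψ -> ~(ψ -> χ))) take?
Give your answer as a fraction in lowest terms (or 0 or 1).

0

~χ = ~5/6 = 1/6
φ -> χ = 1/6 -> 5/6 = 1
(φ -> χ) & ψ = 1 & 1/2 = 1/2
~χ -> ((φ -> χ) & ψ) = 1/6 -> 1/2 = 1
~(~χ -> ((φ -> χ) & ψ)) = ~1 = 0
~φ = ~1/6 = 5/6
φ & ~φ = 1/6 & 5/6 = 1/6
~φ = ~1/6 = 5/6
φ -> ~φ = 1/6 -> 5/6 = 1
(φ & ~φ) <-> (φ -> ~φ) = 1/6 <-> 1 = 1/6
ψ -> χ = 1/2 -> 5/6 = 1
~(ψ -> χ) = ~1 = 0
ψ -> ~(ψ -> χ) = 1/2 -> 0 = 1/2
((φ & ~φ) <-> (φ -> ~φ)) & (ψ -> ~(ψ -> χ)) = 1/6 & 1/2 = 1/6
~(~χ -> ((φ -> χ) & ψ)) & (((φ & ~φ) <-> (φ -> ~φ)) & (ψ -> ~(ψ -> χ))) = 0 & 1/6 = 0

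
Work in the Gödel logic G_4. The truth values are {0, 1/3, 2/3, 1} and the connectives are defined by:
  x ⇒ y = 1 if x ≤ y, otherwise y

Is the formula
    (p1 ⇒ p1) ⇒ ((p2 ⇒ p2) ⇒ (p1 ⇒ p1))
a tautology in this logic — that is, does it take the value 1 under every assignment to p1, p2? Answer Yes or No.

p1 = 0, p2 = 0 ↦ 1
p1 = 0, p2 = 1/3 ↦ 1
p1 = 0, p2 = 2/3 ↦ 1
p1 = 0, p2 = 1 ↦ 1
p1 = 1/3, p2 = 0 ↦ 1
p1 = 1/3, p2 = 1/3 ↦ 1
p1 = 1/3, p2 = 2/3 ↦ 1
p1 = 1/3, p2 = 1 ↦ 1
p1 = 2/3, p2 = 0 ↦ 1
p1 = 2/3, p2 = 1/3 ↦ 1
p1 = 2/3, p2 = 2/3 ↦ 1
p1 = 2/3, p2 = 1 ↦ 1
p1 = 1, p2 = 0 ↦ 1
p1 = 1, p2 = 1/3 ↦ 1
p1 = 1, p2 = 2/3 ↦ 1
p1 = 1, p2 = 1 ↦ 1
Every assignment gives a value ≥ 1.

Yes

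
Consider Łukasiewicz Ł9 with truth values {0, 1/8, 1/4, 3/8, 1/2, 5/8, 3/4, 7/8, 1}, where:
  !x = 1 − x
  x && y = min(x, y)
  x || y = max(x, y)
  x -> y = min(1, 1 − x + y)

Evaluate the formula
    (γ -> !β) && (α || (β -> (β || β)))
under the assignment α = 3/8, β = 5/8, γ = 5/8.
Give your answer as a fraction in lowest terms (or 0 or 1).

!β = !5/8 = 3/8
γ -> !β = 5/8 -> 3/8 = 3/4
β || β = 5/8 || 5/8 = 5/8
β -> (β || β) = 5/8 -> 5/8 = 1
α || (β -> (β || β)) = 3/8 || 1 = 1
(γ -> !β) && (α || (β -> (β || β))) = 3/4 && 1 = 3/4

3/4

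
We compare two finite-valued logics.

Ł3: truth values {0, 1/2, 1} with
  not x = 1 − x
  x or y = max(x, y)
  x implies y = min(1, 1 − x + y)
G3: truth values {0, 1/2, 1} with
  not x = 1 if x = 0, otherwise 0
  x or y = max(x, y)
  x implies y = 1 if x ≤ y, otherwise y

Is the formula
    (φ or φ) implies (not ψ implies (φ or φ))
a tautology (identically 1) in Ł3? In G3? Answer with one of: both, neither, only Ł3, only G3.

In Ł3: every assignment gives 1 — tautology.
In G3: every assignment gives 1 — tautology.

both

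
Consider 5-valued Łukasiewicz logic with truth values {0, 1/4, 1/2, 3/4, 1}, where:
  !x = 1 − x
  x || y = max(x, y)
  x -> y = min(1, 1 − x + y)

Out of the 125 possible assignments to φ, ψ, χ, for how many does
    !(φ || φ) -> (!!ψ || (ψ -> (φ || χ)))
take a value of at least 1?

119

value 1: 119 assignments (counts)
value 3/4: 5 assignments
value 1/2: 1 assignment
So 119 of the 125 assignments meet the threshold.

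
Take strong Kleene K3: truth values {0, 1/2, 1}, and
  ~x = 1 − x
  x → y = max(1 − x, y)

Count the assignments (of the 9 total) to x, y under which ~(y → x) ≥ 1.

x = 0, y = 0 ↦ 0  <
x = 0, y = 1/2 ↦ 1/2  <
x = 0, y = 1 ↦ 1  ≥
x = 1/2, y = 0 ↦ 0  <
x = 1/2, y = 1/2 ↦ 1/2  <
x = 1/2, y = 1 ↦ 1/2  <
x = 1, y = 0 ↦ 0  <
x = 1, y = 1/2 ↦ 0  <
x = 1, y = 1 ↦ 0  <
So 1 of the 9 assignments meets the threshold.

1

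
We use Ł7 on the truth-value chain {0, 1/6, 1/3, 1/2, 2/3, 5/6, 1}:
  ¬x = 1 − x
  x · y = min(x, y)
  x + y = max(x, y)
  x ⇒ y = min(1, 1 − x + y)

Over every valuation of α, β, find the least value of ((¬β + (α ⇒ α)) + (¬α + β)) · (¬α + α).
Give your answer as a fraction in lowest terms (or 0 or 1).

1/2

Take α = 1/2, β = 0:
¬β = ¬0 = 1
α ⇒ α = 1/2 ⇒ 1/2 = 1
¬β + (α ⇒ α) = 1 + 1 = 1
¬α = ¬1/2 = 1/2
¬α + β = 1/2 + 0 = 1/2
(¬β + (α ⇒ α)) + (¬α + β) = 1 + 1/2 = 1
¬α = ¬1/2 = 1/2
¬α + α = 1/2 + 1/2 = 1/2
((¬β + (α ⇒ α)) + (¬α + β)) · (¬α + α) = 1 · 1/2 = 1/2
No assignment yields a value below 1/2, so this is the minimum.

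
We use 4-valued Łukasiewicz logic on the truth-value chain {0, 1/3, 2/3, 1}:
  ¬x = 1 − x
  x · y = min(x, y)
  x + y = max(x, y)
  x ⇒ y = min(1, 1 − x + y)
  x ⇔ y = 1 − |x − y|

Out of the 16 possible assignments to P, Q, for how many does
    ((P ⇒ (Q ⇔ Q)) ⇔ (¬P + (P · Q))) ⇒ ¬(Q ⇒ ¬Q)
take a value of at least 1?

P = 0, Q = 0 ↦ 0  <
P = 0, Q = 1/3 ↦ 0  <
P = 0, Q = 2/3 ↦ 1/3  <
P = 0, Q = 1 ↦ 1  ≥
P = 1/3, Q = 0 ↦ 1/3  <
P = 1/3, Q = 1/3 ↦ 1/3  <
P = 1/3, Q = 2/3 ↦ 2/3  <
P = 1/3, Q = 1 ↦ 1  ≥
P = 2/3, Q = 0 ↦ 2/3  <
P = 2/3, Q = 1/3 ↦ 2/3  <
P = 2/3, Q = 2/3 ↦ 2/3  <
P = 2/3, Q = 1 ↦ 1  ≥
P = 1, Q = 0 ↦ 1  ≥
P = 1, Q = 1/3 ↦ 2/3  <
P = 1, Q = 2/3 ↦ 2/3  <
P = 1, Q = 1 ↦ 1  ≥
So 5 of the 16 assignments meet the threshold.

5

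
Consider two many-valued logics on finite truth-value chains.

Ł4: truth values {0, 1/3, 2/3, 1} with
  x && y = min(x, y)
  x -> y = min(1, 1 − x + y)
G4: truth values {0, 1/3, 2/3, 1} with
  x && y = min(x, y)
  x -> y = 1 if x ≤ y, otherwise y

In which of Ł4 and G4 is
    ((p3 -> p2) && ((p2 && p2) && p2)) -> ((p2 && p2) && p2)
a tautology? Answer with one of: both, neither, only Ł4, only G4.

In Ł4: every assignment gives 1 — tautology.
In G4: every assignment gives 1 — tautology.

both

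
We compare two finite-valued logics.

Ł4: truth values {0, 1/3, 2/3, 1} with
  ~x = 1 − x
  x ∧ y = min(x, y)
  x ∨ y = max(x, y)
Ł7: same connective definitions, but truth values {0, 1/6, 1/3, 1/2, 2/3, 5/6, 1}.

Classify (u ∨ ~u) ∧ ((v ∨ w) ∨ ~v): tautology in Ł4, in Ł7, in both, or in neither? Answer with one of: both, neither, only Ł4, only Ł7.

neither

In Ł4: at u = 0, v = 1/3, w = 0 the value is 2/3 — not a tautology.
In Ł7: at u = 0, v = 1/6, w = 0 the value is 5/6 — not a tautology.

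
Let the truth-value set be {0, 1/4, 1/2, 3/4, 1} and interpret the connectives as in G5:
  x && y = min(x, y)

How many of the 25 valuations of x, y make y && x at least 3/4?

4

value 1: 1 assignment (counts)
value 3/4: 3 assignments (counts)
value 1/2: 5 assignments
value 1/4: 7 assignments
value 0: 9 assignments
So 4 of the 25 assignments meet the threshold.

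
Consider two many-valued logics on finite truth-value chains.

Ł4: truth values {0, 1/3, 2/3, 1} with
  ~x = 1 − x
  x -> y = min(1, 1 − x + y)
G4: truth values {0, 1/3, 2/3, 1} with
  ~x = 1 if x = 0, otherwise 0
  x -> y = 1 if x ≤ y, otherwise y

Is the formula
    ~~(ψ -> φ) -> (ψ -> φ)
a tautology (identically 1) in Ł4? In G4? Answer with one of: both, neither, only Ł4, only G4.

only Ł4

In Ł4: every assignment gives 1 — tautology.
In G4: at φ = 1/3, ψ = 2/3 the value is 1/3 — not a tautology.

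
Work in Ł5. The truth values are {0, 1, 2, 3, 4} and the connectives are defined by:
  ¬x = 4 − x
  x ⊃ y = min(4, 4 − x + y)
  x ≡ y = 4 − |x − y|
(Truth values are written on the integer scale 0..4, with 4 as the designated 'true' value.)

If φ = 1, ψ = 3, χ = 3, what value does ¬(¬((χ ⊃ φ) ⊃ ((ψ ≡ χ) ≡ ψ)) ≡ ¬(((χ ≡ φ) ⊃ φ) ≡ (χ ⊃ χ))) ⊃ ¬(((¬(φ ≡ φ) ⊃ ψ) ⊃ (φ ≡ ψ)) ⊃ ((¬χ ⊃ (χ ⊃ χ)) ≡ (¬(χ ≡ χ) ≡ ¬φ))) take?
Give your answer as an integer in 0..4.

χ ⊃ φ = 3 ⊃ 1 = 2
ψ ≡ χ = 3 ≡ 3 = 4
(ψ ≡ χ) ≡ ψ = 4 ≡ 3 = 3
(χ ⊃ φ) ⊃ ((ψ ≡ χ) ≡ ψ) = 2 ⊃ 3 = 4
¬((χ ⊃ φ) ⊃ ((ψ ≡ χ) ≡ ψ)) = ¬4 = 0
χ ≡ φ = 3 ≡ 1 = 2
(χ ≡ φ) ⊃ φ = 2 ⊃ 1 = 3
χ ⊃ χ = 3 ⊃ 3 = 4
((χ ≡ φ) ⊃ φ) ≡ (χ ⊃ χ) = 3 ≡ 4 = 3
¬(((χ ≡ φ) ⊃ φ) ≡ (χ ⊃ χ)) = ¬3 = 1
¬((χ ⊃ φ) ⊃ ((ψ ≡ χ) ≡ ψ)) ≡ ¬(((χ ≡ φ) ⊃ φ) ≡ (χ ⊃ χ)) = 0 ≡ 1 = 3
¬(¬((χ ⊃ φ) ⊃ ((ψ ≡ χ) ≡ ψ)) ≡ ¬(((χ ≡ φ) ⊃ φ) ≡ (χ ⊃ χ))) = ¬3 = 1
φ ≡ φ = 1 ≡ 1 = 4
¬(φ ≡ φ) = ¬4 = 0
¬(φ ≡ φ) ⊃ ψ = 0 ⊃ 3 = 4
φ ≡ ψ = 1 ≡ 3 = 2
(¬(φ ≡ φ) ⊃ ψ) ⊃ (φ ≡ ψ) = 4 ⊃ 2 = 2
¬χ = ¬3 = 1
χ ⊃ χ = 3 ⊃ 3 = 4
¬χ ⊃ (χ ⊃ χ) = 1 ⊃ 4 = 4
χ ≡ χ = 3 ≡ 3 = 4
¬(χ ≡ χ) = ¬4 = 0
¬φ = ¬1 = 3
¬(χ ≡ χ) ≡ ¬φ = 0 ≡ 3 = 1
(¬χ ⊃ (χ ⊃ χ)) ≡ (¬(χ ≡ χ) ≡ ¬φ) = 4 ≡ 1 = 1
((¬(φ ≡ φ) ⊃ ψ) ⊃ (φ ≡ ψ)) ⊃ ((¬χ ⊃ (χ ⊃ χ)) ≡ (¬(χ ≡ χ) ≡ ¬φ)) = 2 ⊃ 1 = 3
¬(((¬(φ ≡ φ) ⊃ ψ) ⊃ (φ ≡ ψ)) ⊃ ((¬χ ⊃ (χ ⊃ χ)) ≡ (¬(χ ≡ χ) ≡ ¬φ))) = ¬3 = 1
¬(¬((χ ⊃ φ) ⊃ ((ψ ≡ χ) ≡ ψ)) ≡ ¬(((χ ≡ φ) ⊃ φ) ≡ (χ ⊃ χ))) ⊃ ¬(((¬(φ ≡ φ) ⊃ ψ) ⊃ (φ ≡ ψ)) ⊃ ((¬χ ⊃ (χ ⊃ χ)) ≡ (¬(χ ≡ χ) ≡ ¬φ))) = 1 ⊃ 1 = 4

4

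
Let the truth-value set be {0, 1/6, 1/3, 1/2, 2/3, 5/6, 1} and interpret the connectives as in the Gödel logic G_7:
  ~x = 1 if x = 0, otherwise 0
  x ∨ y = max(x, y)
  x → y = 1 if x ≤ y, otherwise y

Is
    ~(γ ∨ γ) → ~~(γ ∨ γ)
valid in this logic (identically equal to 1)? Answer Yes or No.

No

Counterexample: take γ = 0.
γ ∨ γ = 0 ∨ 0 = 0
~(γ ∨ γ) = ~0 = 1
γ ∨ γ = 0 ∨ 0 = 0
~(γ ∨ γ) = ~0 = 1
~~(γ ∨ γ) = ~1 = 0
~(γ ∨ γ) → ~~(γ ∨ γ) = 1 → 0 = 0
This gives 0 ≠ 1.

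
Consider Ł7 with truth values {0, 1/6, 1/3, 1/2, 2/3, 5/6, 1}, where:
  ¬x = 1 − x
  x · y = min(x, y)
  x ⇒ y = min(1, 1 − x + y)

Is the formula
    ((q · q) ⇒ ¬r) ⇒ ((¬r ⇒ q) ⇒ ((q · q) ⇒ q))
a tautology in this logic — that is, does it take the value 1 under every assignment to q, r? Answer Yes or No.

At q = 1, r = 1/3, for instance:
q · q = 1 · 1 = 1
¬r = ¬1/3 = 2/3
(q · q) ⇒ ¬r = 1 ⇒ 2/3 = 2/3
¬r ⇒ q = 2/3 ⇒ 1 = 1
(q · q) ⇒ q = 1 ⇒ 1 = 1
(¬r ⇒ q) ⇒ ((q · q) ⇒ q) = 1 ⇒ 1 = 1
((q · q) ⇒ ¬r) ⇒ ((¬r ⇒ q) ⇒ ((q · q) ⇒ q)) = 2/3 ⇒ 1 = 1
and checking the remaining 48 assignments likewise gives ≥ 1 in every case.

Yes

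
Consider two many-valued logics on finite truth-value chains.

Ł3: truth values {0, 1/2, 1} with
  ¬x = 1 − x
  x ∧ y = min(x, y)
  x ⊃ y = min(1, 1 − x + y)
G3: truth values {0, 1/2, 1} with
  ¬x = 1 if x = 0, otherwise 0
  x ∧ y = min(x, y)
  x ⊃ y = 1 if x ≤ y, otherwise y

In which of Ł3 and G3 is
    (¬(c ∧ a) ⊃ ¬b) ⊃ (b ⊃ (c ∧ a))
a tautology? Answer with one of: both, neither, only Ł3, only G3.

In Ł3: every assignment gives 1 — tautology.
In G3: at a = 1/2, b = 1, c = 1/2 the value is 1/2 — not a tautology.

only Ł3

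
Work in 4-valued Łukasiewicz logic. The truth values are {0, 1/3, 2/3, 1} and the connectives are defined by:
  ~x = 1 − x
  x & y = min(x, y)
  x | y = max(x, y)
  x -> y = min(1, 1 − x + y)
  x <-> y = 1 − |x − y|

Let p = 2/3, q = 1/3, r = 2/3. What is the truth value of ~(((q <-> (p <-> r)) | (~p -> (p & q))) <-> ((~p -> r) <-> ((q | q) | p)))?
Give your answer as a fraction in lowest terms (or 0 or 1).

p <-> r = 2/3 <-> 2/3 = 1
q <-> (p <-> r) = 1/3 <-> 1 = 1/3
~p = ~2/3 = 1/3
p & q = 2/3 & 1/3 = 1/3
~p -> (p & q) = 1/3 -> 1/3 = 1
(q <-> (p <-> r)) | (~p -> (p & q)) = 1/3 | 1 = 1
~p = ~2/3 = 1/3
~p -> r = 1/3 -> 2/3 = 1
q | q = 1/3 | 1/3 = 1/3
(q | q) | p = 1/3 | 2/3 = 2/3
(~p -> r) <-> ((q | q) | p) = 1 <-> 2/3 = 2/3
((q <-> (p <-> r)) | (~p -> (p & q))) <-> ((~p -> r) <-> ((q | q) | p)) = 1 <-> 2/3 = 2/3
~(((q <-> (p <-> r)) | (~p -> (p & q))) <-> ((~p -> r) <-> ((q | q) | p))) = ~2/3 = 1/3

1/3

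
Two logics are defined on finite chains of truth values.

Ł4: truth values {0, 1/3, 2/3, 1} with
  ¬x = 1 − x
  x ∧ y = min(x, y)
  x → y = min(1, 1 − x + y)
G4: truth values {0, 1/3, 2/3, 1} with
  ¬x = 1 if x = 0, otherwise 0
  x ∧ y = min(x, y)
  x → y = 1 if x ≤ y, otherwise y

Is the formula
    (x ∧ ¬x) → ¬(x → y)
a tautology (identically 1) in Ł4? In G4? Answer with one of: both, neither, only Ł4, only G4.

In Ł4: at x = 1/3, y = 1/3 the value is 2/3 — not a tautology.
In G4: every assignment gives 1 — tautology.

only G4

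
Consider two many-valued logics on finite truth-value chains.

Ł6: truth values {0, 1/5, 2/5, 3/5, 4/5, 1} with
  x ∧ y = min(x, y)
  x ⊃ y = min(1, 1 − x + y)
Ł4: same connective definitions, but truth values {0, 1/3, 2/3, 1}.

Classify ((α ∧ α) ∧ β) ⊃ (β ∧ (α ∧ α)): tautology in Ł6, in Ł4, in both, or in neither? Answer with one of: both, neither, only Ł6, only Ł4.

In Ł6: every assignment gives 1 — tautology.
In Ł4: every assignment gives 1 — tautology.

both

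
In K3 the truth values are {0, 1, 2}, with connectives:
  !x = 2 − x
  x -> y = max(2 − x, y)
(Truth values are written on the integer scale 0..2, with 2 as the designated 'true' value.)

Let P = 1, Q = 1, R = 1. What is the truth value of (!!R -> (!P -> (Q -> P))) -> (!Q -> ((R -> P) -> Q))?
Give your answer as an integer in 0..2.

!R = !1 = 1
!!R = !1 = 1
!P = !1 = 1
Q -> P = 1 -> 1 = 1
!P -> (Q -> P) = 1 -> 1 = 1
!!R -> (!P -> (Q -> P)) = 1 -> 1 = 1
!Q = !1 = 1
R -> P = 1 -> 1 = 1
(R -> P) -> Q = 1 -> 1 = 1
!Q -> ((R -> P) -> Q) = 1 -> 1 = 1
(!!R -> (!P -> (Q -> P))) -> (!Q -> ((R -> P) -> Q)) = 1 -> 1 = 1

1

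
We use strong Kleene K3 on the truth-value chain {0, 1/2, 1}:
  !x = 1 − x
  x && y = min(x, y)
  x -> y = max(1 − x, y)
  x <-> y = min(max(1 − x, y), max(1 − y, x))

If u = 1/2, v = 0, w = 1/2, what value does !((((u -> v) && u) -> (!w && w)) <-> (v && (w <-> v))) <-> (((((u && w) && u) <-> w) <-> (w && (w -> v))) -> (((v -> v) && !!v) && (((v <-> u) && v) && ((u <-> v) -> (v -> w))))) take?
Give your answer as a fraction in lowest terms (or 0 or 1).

1/2

u -> v = 1/2 -> 0 = 1/2
(u -> v) && u = 1/2 && 1/2 = 1/2
!w = !1/2 = 1/2
!w && w = 1/2 && 1/2 = 1/2
((u -> v) && u) -> (!w && w) = 1/2 -> 1/2 = 1/2
w <-> v = 1/2 <-> 0 = 1/2
v && (w <-> v) = 0 && 1/2 = 0
(((u -> v) && u) -> (!w && w)) <-> (v && (w <-> v)) = 1/2 <-> 0 = 1/2
!((((u -> v) && u) -> (!w && w)) <-> (v && (w <-> v))) = !1/2 = 1/2
u && w = 1/2 && 1/2 = 1/2
(u && w) && u = 1/2 && 1/2 = 1/2
((u && w) && u) <-> w = 1/2 <-> 1/2 = 1/2
w -> v = 1/2 -> 0 = 1/2
w && (w -> v) = 1/2 && 1/2 = 1/2
(((u && w) && u) <-> w) <-> (w && (w -> v)) = 1/2 <-> 1/2 = 1/2
v -> v = 0 -> 0 = 1
!v = !0 = 1
!!v = !1 = 0
(v -> v) && !!v = 1 && 0 = 0
v <-> u = 0 <-> 1/2 = 1/2
(v <-> u) && v = 1/2 && 0 = 0
u <-> v = 1/2 <-> 0 = 1/2
v -> w = 0 -> 1/2 = 1
(u <-> v) -> (v -> w) = 1/2 -> 1 = 1
((v <-> u) && v) && ((u <-> v) -> (v -> w)) = 0 && 1 = 0
((v -> v) && !!v) && (((v <-> u) && v) && ((u <-> v) -> (v -> w))) = 0 && 0 = 0
((((u && w) && u) <-> w) <-> (w && (w -> v))) -> (((v -> v) && !!v) && (((v <-> u) && v) && ((u <-> v) -> (v -> w)))) = 1/2 -> 0 = 1/2
!((((u -> v) && u) -> (!w && w)) <-> (v && (w <-> v))) <-> (((((u && w) && u) <-> w) <-> (w && (w -> v))) -> (((v -> v) && !!v) && (((v <-> u) && v) && ((u <-> v) -> (v -> w))))) = 1/2 <-> 1/2 = 1/2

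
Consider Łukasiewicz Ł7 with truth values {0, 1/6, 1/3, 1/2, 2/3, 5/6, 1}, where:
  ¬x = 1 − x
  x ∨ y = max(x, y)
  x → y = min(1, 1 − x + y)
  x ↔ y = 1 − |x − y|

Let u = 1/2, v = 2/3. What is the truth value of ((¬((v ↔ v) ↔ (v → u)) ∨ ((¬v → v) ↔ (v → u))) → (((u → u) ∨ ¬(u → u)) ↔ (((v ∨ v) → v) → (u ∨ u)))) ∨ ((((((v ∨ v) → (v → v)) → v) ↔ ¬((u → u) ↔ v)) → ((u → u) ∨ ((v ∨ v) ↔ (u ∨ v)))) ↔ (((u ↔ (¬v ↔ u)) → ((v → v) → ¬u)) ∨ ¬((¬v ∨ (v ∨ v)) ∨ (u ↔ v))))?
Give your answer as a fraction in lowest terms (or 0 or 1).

v ↔ v = 2/3 ↔ 2/3 = 1
v → u = 2/3 → 1/2 = 5/6
(v ↔ v) ↔ (v → u) = 1 ↔ 5/6 = 5/6
¬((v ↔ v) ↔ (v → u)) = ¬5/6 = 1/6
¬v = ¬2/3 = 1/3
¬v → v = 1/3 → 2/3 = 1
v → u = 2/3 → 1/2 = 5/6
(¬v → v) ↔ (v → u) = 1 ↔ 5/6 = 5/6
¬((v ↔ v) ↔ (v → u)) ∨ ((¬v → v) ↔ (v → u)) = 1/6 ∨ 5/6 = 5/6
u → u = 1/2 → 1/2 = 1
u → u = 1/2 → 1/2 = 1
¬(u → u) = ¬1 = 0
(u → u) ∨ ¬(u → u) = 1 ∨ 0 = 1
v ∨ v = 2/3 ∨ 2/3 = 2/3
(v ∨ v) → v = 2/3 → 2/3 = 1
u ∨ u = 1/2 ∨ 1/2 = 1/2
((v ∨ v) → v) → (u ∨ u) = 1 → 1/2 = 1/2
((u → u) ∨ ¬(u → u)) ↔ (((v ∨ v) → v) → (u ∨ u)) = 1 ↔ 1/2 = 1/2
(¬((v ↔ v) ↔ (v → u)) ∨ ((¬v → v) ↔ (v → u))) → (((u → u) ∨ ¬(u → u)) ↔ (((v ∨ v) → v) → (u ∨ u))) = 5/6 → 1/2 = 2/3
v ∨ v = 2/3 ∨ 2/3 = 2/3
v → v = 2/3 → 2/3 = 1
(v ∨ v) → (v → v) = 2/3 → 1 = 1
((v ∨ v) → (v → v)) → v = 1 → 2/3 = 2/3
u → u = 1/2 → 1/2 = 1
(u → u) ↔ v = 1 ↔ 2/3 = 2/3
¬((u → u) ↔ v) = ¬2/3 = 1/3
(((v ∨ v) → (v → v)) → v) ↔ ¬((u → u) ↔ v) = 2/3 ↔ 1/3 = 2/3
u → u = 1/2 → 1/2 = 1
v ∨ v = 2/3 ∨ 2/3 = 2/3
u ∨ v = 1/2 ∨ 2/3 = 2/3
(v ∨ v) ↔ (u ∨ v) = 2/3 ↔ 2/3 = 1
(u → u) ∨ ((v ∨ v) ↔ (u ∨ v)) = 1 ∨ 1 = 1
((((v ∨ v) → (v → v)) → v) ↔ ¬((u → u) ↔ v)) → ((u → u) ∨ ((v ∨ v) ↔ (u ∨ v))) = 2/3 → 1 = 1
¬v = ¬2/3 = 1/3
¬v ↔ u = 1/3 ↔ 1/2 = 5/6
u ↔ (¬v ↔ u) = 1/2 ↔ 5/6 = 2/3
v → v = 2/3 → 2/3 = 1
¬u = ¬1/2 = 1/2
(v → v) → ¬u = 1 → 1/2 = 1/2
(u ↔ (¬v ↔ u)) → ((v → v) → ¬u) = 2/3 → 1/2 = 5/6
¬v = ¬2/3 = 1/3
v ∨ v = 2/3 ∨ 2/3 = 2/3
¬v ∨ (v ∨ v) = 1/3 ∨ 2/3 = 2/3
u ↔ v = 1/2 ↔ 2/3 = 5/6
(¬v ∨ (v ∨ v)) ∨ (u ↔ v) = 2/3 ∨ 5/6 = 5/6
¬((¬v ∨ (v ∨ v)) ∨ (u ↔ v)) = ¬5/6 = 1/6
((u ↔ (¬v ↔ u)) → ((v → v) → ¬u)) ∨ ¬((¬v ∨ (v ∨ v)) ∨ (u ↔ v)) = 5/6 ∨ 1/6 = 5/6
(((((v ∨ v) → (v → v)) → v) ↔ ¬((u → u) ↔ v)) → ((u → u) ∨ ((v ∨ v) ↔ (u ∨ v)))) ↔ (((u ↔ (¬v ↔ u)) → ((v → v) → ¬u)) ∨ ¬((¬v ∨ (v ∨ v)) ∨ (u ↔ v))) = 1 ↔ 5/6 = 5/6
((¬((v ↔ v) ↔ (v → u)) ∨ ((¬v → v) ↔ (v → u))) → (((u → u) ∨ ¬(u → u)) ↔ (((v ∨ v) → v) → (u ∨ u)))) ∨ ((((((v ∨ v) → (v → v)) → v) ↔ ¬((u → u) ↔ v)) → ((u → u) ∨ ((v ∨ v) ↔ (u ∨ v)))) ↔ (((u ↔ (¬v ↔ u)) → ((v → v) → ¬u)) ∨ ¬((¬v ∨ (v ∨ v)) ∨ (u ↔ v)))) = 2/3 ∨ 5/6 = 5/6

5/6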